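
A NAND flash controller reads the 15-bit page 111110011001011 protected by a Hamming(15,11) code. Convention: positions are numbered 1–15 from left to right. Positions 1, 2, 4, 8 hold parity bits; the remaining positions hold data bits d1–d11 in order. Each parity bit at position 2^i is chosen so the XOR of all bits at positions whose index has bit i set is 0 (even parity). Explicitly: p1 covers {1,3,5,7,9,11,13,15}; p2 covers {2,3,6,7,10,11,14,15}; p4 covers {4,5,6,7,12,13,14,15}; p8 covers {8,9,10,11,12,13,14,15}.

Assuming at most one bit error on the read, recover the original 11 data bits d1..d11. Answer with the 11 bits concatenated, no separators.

11001001111

s1 (pos 1,3,5,7,9,11,13,15): 1⊕1⊕1⊕0⊕1⊕0⊕0⊕1 = 1
s2 (pos 2,3,6,7,10,11,14,15): 1⊕1⊕0⊕0⊕0⊕0⊕1⊕1 = 0
s4 (pos 4,5,6,7,12,13,14,15): 1⊕1⊕0⊕0⊕1⊕0⊕1⊕1 = 1
s8 (pos 8,9,10,11,12,13,14,15): 1⊕1⊕0⊕0⊕1⊕0⊕1⊕1 = 1
Syndrome s8…s1 = 1101 → error at position 13.
Flip position 13: 111110011001011 → 111110011001111
Read data bits from positions 3,5,6,7,9,10,11,12,13,14,15: 11001001111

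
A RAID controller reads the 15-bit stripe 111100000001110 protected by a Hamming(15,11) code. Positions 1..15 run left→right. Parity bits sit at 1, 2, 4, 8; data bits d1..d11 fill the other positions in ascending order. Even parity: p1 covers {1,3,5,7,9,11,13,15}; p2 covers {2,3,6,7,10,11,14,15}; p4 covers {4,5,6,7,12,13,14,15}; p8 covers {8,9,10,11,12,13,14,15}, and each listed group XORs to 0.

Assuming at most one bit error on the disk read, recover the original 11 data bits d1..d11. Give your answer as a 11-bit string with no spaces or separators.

s1 (pos 1,3,5,7,9,11,13,15): 1⊕1⊕0⊕0⊕0⊕0⊕1⊕0 = 1
s2 (pos 2,3,6,7,10,11,14,15): 1⊕1⊕0⊕0⊕0⊕0⊕1⊕0 = 1
s4 (pos 4,5,6,7,12,13,14,15): 1⊕0⊕0⊕0⊕1⊕1⊕1⊕0 = 0
s8 (pos 8,9,10,11,12,13,14,15): 0⊕0⊕0⊕0⊕1⊕1⊕1⊕0 = 1
Syndrome s8…s1 = 1011 → error at position 11.
Flip position 11: 111100000001110 → 111100000011110
Read data bits from positions 3,5,6,7,9,10,11,12,13,14,15: 10000011110

10000011110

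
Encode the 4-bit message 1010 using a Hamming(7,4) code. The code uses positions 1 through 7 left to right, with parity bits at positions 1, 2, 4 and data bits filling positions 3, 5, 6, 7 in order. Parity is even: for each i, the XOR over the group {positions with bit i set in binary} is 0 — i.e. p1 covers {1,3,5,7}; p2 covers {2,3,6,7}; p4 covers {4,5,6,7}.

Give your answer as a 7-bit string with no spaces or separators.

1011010

Place data at non-parity positions: p1 p2 1 p4 0 1 0
p1 (pos 1,3,5,7): XOR of data positions = 1⊕0⊕0 = 1
p2 (pos 2,3,6,7): XOR of data positions = 1⊕1⊕0 = 0
p4 (pos 4,5,6,7): XOR of data positions = 0⊕1⊕0 = 1
Codeword: 1011010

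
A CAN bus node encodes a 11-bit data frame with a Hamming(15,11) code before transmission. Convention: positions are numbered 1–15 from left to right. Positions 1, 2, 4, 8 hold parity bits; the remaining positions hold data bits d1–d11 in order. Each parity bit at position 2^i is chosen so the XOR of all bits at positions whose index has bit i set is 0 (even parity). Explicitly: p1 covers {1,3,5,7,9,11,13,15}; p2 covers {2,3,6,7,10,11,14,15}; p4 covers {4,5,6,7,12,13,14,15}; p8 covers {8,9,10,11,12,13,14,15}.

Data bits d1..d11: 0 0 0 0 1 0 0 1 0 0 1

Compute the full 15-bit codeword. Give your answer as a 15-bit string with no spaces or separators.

010000011001001

Place data at non-parity positions: p1 p2 0 p4 0 0 0 p8 1 0 0 1 0 0 1
p1 (pos 1,3,5,7,9,11,13,15): XOR of data positions = 0⊕0⊕0⊕1⊕0⊕0⊕1 = 0
p2 (pos 2,3,6,7,10,11,14,15): XOR of data positions = 0⊕0⊕0⊕0⊕0⊕0⊕1 = 1
p4 (pos 4,5,6,7,12,13,14,15): XOR of data positions = 0⊕0⊕0⊕1⊕0⊕0⊕1 = 0
p8 (pos 8,9,10,11,12,13,14,15): XOR of data positions = 1⊕0⊕0⊕1⊕0⊕0⊕1 = 1
Codeword: 010000011001001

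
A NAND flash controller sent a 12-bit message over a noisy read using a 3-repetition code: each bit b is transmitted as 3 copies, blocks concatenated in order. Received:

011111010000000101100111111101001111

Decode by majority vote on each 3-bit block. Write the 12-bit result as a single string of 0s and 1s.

Block 1 (011): 2 ones → 1
Block 2 (111): 3 ones → 1
Block 3 (010): 1 one → 0
Block 4 (000): 0 ones → 0
Block 5 (000): 0 ones → 0
Block 6 (101): 2 ones → 1
Block 7 (100): 1 one → 0
Block 8 (111): 3 ones → 1
Block 9 (111): 3 ones → 1
Block 10 (101): 2 ones → 1
Block 11 (001): 1 one → 0
Block 12 (111): 3 ones → 1

110001011101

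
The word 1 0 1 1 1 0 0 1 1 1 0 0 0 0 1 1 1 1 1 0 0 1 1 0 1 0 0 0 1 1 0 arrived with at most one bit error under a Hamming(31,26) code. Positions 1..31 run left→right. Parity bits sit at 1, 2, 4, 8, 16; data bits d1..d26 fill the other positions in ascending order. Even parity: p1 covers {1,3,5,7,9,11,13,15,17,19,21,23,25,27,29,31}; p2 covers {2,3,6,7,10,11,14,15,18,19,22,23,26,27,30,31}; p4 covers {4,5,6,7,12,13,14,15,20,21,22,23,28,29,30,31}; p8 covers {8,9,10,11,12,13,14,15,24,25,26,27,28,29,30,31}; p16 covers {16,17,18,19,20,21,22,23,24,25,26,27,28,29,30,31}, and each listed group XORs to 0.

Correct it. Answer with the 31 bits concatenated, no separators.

1011100111000011111001101001110

s1 (pos 1,3,5,7,9,11,13,15,17,19,21,23,25,27,29,31): 1⊕1⊕1⊕0⊕1⊕0⊕0⊕1⊕1⊕1⊕0⊕1⊕1⊕0⊕1⊕0 = 0
s2 (pos 2,3,6,7,10,11,14,15,18,19,22,23,26,27,30,31): 0⊕1⊕0⊕0⊕1⊕0⊕0⊕1⊕1⊕1⊕1⊕1⊕0⊕0⊕1⊕0 = 0
s4 (pos 4,5,6,7,12,13,14,15,20,21,22,23,28,29,30,31): 1⊕1⊕0⊕0⊕0⊕0⊕0⊕1⊕0⊕0⊕1⊕1⊕0⊕1⊕1⊕0 = 1
s8 (pos 8,9,10,11,12,13,14,15,24,25,26,27,28,29,30,31): 1⊕1⊕1⊕0⊕0⊕0⊕0⊕1⊕0⊕1⊕0⊕0⊕0⊕1⊕1⊕0 = 1
s16 (pos 16,17,18,19,20,21,22,23,24,25,26,27,28,29,30,31): 1⊕1⊕1⊕1⊕0⊕0⊕1⊕1⊕0⊕1⊕0⊕0⊕0⊕1⊕1⊕0 = 1
Syndrome s16…s1 = 11100 → error at position 28.
Flip position 28: 1011100111000011111001101000110 → 1011100111000011111001101001110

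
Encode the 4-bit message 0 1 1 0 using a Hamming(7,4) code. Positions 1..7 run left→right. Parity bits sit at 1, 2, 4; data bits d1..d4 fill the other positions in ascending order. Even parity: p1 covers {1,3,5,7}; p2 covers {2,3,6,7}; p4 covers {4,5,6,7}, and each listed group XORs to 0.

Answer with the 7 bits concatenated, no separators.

Place data at non-parity positions: p1 p2 0 p4 1 1 0
p1 (pos 1,3,5,7): XOR of data positions = 0⊕1⊕0 = 1
p2 (pos 2,3,6,7): XOR of data positions = 0⊕1⊕0 = 1
p4 (pos 4,5,6,7): XOR of data positions = 1⊕1⊕0 = 0
Codeword: 1100110

1100110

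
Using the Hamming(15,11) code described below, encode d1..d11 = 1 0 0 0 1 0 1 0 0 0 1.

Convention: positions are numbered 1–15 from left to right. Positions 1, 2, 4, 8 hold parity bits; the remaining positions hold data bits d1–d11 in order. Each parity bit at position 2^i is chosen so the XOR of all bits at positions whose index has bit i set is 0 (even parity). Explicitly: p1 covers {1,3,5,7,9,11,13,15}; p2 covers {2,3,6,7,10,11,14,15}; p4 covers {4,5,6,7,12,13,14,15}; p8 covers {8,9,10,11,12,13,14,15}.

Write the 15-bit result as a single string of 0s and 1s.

Place data at non-parity positions: p1 p2 1 p4 0 0 0 p8 1 0 1 0 0 0 1
p1 (pos 1,3,5,7,9,11,13,15): XOR of data positions = 1⊕0⊕0⊕1⊕1⊕0⊕1 = 0
p2 (pos 2,3,6,7,10,11,14,15): XOR of data positions = 1⊕0⊕0⊕0⊕1⊕0⊕1 = 1
p4 (pos 4,5,6,7,12,13,14,15): XOR of data positions = 0⊕0⊕0⊕0⊕0⊕0⊕1 = 1
p8 (pos 8,9,10,11,12,13,14,15): XOR of data positions = 1⊕0⊕1⊕0⊕0⊕0⊕1 = 1
Codeword: 011100011010001

011100011010001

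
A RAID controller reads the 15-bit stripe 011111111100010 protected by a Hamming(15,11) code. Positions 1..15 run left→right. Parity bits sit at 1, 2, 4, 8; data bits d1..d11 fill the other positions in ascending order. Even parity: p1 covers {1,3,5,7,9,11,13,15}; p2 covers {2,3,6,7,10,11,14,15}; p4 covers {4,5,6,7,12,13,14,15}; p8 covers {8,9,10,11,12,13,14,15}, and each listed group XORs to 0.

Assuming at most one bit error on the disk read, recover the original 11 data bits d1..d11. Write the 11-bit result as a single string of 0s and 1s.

s1 (pos 1,3,5,7,9,11,13,15): 0⊕1⊕1⊕1⊕1⊕0⊕0⊕0 = 0
s2 (pos 2,3,6,7,10,11,14,15): 1⊕1⊕1⊕1⊕1⊕0⊕1⊕0 = 0
s4 (pos 4,5,6,7,12,13,14,15): 1⊕1⊕1⊕1⊕0⊕0⊕1⊕0 = 1
s8 (pos 8,9,10,11,12,13,14,15): 1⊕1⊕1⊕0⊕0⊕0⊕1⊕0 = 0
Syndrome s8…s1 = 0100 → error at position 4.
Flip position 4: 011111111100010 → 011011111100010
Read data bits from positions 3,5,6,7,9,10,11,12,13,14,15: 11111100010

11111100010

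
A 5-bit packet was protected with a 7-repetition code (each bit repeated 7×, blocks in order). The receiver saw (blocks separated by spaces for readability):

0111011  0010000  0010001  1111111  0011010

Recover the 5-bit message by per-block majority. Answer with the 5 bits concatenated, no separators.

Block 1 (0111011): 5 ones → 1
Block 2 (0010000): 1 one → 0
Block 3 (0010001): 2 ones → 0
Block 4 (1111111): 7 ones → 1
Block 5 (0011010): 3 ones → 0

10010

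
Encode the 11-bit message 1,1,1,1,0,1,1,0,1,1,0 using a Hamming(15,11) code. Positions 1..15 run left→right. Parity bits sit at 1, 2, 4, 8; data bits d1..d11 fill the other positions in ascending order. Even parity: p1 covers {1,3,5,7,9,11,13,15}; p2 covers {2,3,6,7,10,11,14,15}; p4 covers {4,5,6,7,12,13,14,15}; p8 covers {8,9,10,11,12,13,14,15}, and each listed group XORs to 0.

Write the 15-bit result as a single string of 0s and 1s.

101111100110110

Place data at non-parity positions: p1 p2 1 p4 1 1 1 p8 0 1 1 0 1 1 0
p1 (pos 1,3,5,7,9,11,13,15): XOR of data positions = 1⊕1⊕1⊕0⊕1⊕1⊕0 = 1
p2 (pos 2,3,6,7,10,11,14,15): XOR of data positions = 1⊕1⊕1⊕1⊕1⊕1⊕0 = 0
p4 (pos 4,5,6,7,12,13,14,15): XOR of data positions = 1⊕1⊕1⊕0⊕1⊕1⊕0 = 1
p8 (pos 8,9,10,11,12,13,14,15): XOR of data positions = 0⊕1⊕1⊕0⊕1⊕1⊕0 = 0
Codeword: 101111100110110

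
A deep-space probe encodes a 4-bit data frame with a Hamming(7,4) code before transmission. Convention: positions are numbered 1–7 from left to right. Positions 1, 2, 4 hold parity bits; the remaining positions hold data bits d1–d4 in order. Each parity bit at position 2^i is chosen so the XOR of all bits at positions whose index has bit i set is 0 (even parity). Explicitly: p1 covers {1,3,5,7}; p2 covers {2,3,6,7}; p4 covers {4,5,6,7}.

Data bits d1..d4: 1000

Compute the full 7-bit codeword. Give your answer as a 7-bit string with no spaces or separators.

1110000

Place data at non-parity positions: p1 p2 1 p4 0 0 0
p1 (pos 1,3,5,7): XOR of data positions = 1⊕0⊕0 = 1
p2 (pos 2,3,6,7): XOR of data positions = 1⊕0⊕0 = 1
p4 (pos 4,5,6,7): XOR of data positions = 0⊕0⊕0 = 0
Codeword: 1110000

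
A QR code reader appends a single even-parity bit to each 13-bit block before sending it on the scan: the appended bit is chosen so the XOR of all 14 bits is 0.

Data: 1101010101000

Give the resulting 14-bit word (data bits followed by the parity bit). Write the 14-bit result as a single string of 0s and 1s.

11010101010000

XOR of the 13 data bits: 1⊕1⊕0⊕1⊕0⊕1⊕0⊕1⊕0⊕1⊕0⊕0⊕0 = 0
Parity bit = 0 (so all 14 bits XOR to 0).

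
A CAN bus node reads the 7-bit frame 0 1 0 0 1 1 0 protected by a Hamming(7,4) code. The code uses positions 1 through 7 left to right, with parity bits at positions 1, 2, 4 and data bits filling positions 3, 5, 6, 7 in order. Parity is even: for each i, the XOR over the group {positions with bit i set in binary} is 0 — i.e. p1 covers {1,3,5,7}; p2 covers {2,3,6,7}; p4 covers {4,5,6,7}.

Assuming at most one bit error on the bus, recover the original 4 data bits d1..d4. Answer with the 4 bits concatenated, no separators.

0110

s1 (pos 1,3,5,7): 0⊕0⊕1⊕0 = 1
s2 (pos 2,3,6,7): 1⊕0⊕1⊕0 = 0
s4 (pos 4,5,6,7): 0⊕1⊕1⊕0 = 0
Syndrome s4…s1 = 001 → error at position 1.
Flip position 1: 0100110 → 1100110
Read data bits from positions 3,5,6,7: 0110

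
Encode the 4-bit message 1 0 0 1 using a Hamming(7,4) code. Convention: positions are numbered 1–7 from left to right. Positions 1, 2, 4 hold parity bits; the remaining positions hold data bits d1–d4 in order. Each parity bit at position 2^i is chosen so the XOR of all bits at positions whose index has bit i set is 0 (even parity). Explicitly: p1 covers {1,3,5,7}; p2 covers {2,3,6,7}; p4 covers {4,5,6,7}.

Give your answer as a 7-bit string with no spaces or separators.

Place data at non-parity positions: p1 p2 1 p4 0 0 1
p1 (pos 1,3,5,7): XOR of data positions = 1⊕0⊕1 = 0
p2 (pos 2,3,6,7): XOR of data positions = 1⊕0⊕1 = 0
p4 (pos 4,5,6,7): XOR of data positions = 0⊕0⊕1 = 1
Codeword: 0011001

0011001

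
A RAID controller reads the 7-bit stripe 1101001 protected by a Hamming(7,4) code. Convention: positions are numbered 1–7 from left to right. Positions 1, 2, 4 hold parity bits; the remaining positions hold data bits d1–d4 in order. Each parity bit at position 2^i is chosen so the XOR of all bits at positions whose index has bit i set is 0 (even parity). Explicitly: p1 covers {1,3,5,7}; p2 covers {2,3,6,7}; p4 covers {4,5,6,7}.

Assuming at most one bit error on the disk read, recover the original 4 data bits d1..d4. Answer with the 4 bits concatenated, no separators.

s1 (pos 1,3,5,7): 1⊕0⊕0⊕1 = 0
s2 (pos 2,3,6,7): 1⊕0⊕0⊕1 = 0
s4 (pos 4,5,6,7): 1⊕0⊕0⊕1 = 0
Syndrome s4…s1 = 000 → no error.
Read data bits from positions 3,5,6,7: 0001

0001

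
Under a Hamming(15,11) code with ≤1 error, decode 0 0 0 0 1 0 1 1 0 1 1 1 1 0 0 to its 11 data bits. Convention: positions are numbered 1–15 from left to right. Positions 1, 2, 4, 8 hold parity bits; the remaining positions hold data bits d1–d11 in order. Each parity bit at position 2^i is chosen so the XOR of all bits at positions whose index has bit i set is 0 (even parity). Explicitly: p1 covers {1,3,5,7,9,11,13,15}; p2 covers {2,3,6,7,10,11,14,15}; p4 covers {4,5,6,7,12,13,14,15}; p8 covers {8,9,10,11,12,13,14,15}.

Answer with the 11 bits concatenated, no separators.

01010011100

s1 (pos 1,3,5,7,9,11,13,15): 0⊕0⊕1⊕1⊕0⊕1⊕1⊕0 = 0
s2 (pos 2,3,6,7,10,11,14,15): 0⊕0⊕0⊕1⊕1⊕1⊕0⊕0 = 1
s4 (pos 4,5,6,7,12,13,14,15): 0⊕1⊕0⊕1⊕1⊕1⊕0⊕0 = 0
s8 (pos 8,9,10,11,12,13,14,15): 1⊕0⊕1⊕1⊕1⊕1⊕0⊕0 = 1
Syndrome s8…s1 = 1010 → error at position 10.
Flip position 10: 000010110111100 → 000010110011100
Read data bits from positions 3,5,6,7,9,10,11,12,13,14,15: 01010011100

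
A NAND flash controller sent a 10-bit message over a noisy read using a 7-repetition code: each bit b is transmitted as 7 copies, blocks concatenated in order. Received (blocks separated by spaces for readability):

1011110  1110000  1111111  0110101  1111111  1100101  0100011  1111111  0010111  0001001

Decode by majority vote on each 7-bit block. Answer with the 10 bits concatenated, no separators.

1011110110

Block 1 (1011110): 5 ones → 1
Block 2 (1110000): 3 ones → 0
Block 3 (1111111): 7 ones → 1
Block 4 (0110101): 4 ones → 1
Block 5 (1111111): 7 ones → 1
Block 6 (1100101): 4 ones → 1
Block 7 (0100011): 3 ones → 0
Block 8 (1111111): 7 ones → 1
Block 9 (0010111): 4 ones → 1
Block 10 (0001001): 2 ones → 0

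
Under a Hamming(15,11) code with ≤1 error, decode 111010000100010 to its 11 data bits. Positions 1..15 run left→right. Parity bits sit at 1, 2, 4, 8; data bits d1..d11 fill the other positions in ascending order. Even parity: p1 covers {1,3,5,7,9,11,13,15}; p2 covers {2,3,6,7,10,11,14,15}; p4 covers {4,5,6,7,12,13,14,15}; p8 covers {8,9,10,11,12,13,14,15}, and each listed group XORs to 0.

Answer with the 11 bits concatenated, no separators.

11000100010

s1 (pos 1,3,5,7,9,11,13,15): 1⊕1⊕1⊕0⊕0⊕0⊕0⊕0 = 1
s2 (pos 2,3,6,7,10,11,14,15): 1⊕1⊕0⊕0⊕1⊕0⊕1⊕0 = 0
s4 (pos 4,5,6,7,12,13,14,15): 0⊕1⊕0⊕0⊕0⊕0⊕1⊕0 = 0
s8 (pos 8,9,10,11,12,13,14,15): 0⊕0⊕1⊕0⊕0⊕0⊕1⊕0 = 0
Syndrome s8…s1 = 0001 → error at position 1.
Flip position 1: 111010000100010 → 011010000100010
Read data bits from positions 3,5,6,7,9,10,11,12,13,14,15: 11000100010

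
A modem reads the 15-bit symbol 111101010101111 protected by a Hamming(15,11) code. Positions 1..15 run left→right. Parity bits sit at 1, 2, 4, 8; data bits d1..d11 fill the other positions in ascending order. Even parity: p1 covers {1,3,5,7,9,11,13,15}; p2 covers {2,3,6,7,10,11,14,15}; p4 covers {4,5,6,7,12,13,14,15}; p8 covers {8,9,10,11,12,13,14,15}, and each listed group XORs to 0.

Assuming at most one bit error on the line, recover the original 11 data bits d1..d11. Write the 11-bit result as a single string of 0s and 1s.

s1 (pos 1,3,5,7,9,11,13,15): 1⊕1⊕0⊕0⊕0⊕0⊕1⊕1 = 0
s2 (pos 2,3,6,7,10,11,14,15): 1⊕1⊕1⊕0⊕1⊕0⊕1⊕1 = 0
s4 (pos 4,5,6,7,12,13,14,15): 1⊕0⊕1⊕0⊕1⊕1⊕1⊕1 = 0
s8 (pos 8,9,10,11,12,13,14,15): 1⊕0⊕1⊕0⊕1⊕1⊕1⊕1 = 0
Syndrome s8…s1 = 0000 → no error.
Read data bits from positions 3,5,6,7,9,10,11,12,13,14,15: 10100101111

10100101111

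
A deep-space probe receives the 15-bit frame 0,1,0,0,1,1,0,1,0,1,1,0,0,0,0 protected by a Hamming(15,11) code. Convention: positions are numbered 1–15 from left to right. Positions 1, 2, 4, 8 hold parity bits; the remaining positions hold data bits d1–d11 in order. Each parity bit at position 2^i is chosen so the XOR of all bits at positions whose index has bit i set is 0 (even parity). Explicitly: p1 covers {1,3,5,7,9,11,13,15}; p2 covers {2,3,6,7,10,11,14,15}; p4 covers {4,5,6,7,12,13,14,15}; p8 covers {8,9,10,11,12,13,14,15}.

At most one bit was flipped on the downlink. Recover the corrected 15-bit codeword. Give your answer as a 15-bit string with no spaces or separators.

010011000110000

s1 (pos 1,3,5,7,9,11,13,15): 0⊕0⊕1⊕0⊕0⊕1⊕0⊕0 = 0
s2 (pos 2,3,6,7,10,11,14,15): 1⊕0⊕1⊕0⊕1⊕1⊕0⊕0 = 0
s4 (pos 4,5,6,7,12,13,14,15): 0⊕1⊕1⊕0⊕0⊕0⊕0⊕0 = 0
s8 (pos 8,9,10,11,12,13,14,15): 1⊕0⊕1⊕1⊕0⊕0⊕0⊕0 = 1
Syndrome s8…s1 = 1000 → error at position 8.
Flip position 8: 010011010110000 → 010011000110000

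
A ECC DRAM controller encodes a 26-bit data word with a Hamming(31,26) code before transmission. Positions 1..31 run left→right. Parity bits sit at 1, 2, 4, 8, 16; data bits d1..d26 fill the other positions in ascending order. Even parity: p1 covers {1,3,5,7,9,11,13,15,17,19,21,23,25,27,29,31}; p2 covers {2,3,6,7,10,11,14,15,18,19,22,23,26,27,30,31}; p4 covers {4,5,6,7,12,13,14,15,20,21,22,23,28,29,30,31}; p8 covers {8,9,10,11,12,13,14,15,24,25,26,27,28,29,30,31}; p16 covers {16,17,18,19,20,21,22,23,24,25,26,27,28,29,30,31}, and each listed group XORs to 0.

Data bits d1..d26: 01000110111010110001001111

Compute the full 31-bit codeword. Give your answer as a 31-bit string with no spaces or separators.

0100100001101110010110001001111

Place data at non-parity positions: p1 p2 0 p4 1 0 0 p8 0 1 1 0 1 1 1 p16 0 1 0 1 1 0 0 0 1 0 0 1 1 1 1
p1 (pos 1,3,5,7,9,11,13,15,17,19,21,23,25,27,29,31): XOR of data positions = 0⊕1⊕0⊕0⊕1⊕1⊕1⊕0⊕0⊕1⊕0⊕1⊕0⊕1⊕1 = 0
p2 (pos 2,3,6,7,10,11,14,15,18,19,22,23,26,27,30,31): XOR of data positions = 0⊕0⊕0⊕1⊕1⊕1⊕1⊕1⊕0⊕0⊕0⊕0⊕0⊕1⊕1 = 1
p4 (pos 4,5,6,7,12,13,14,15,20,21,22,23,28,29,30,31): XOR of data positions = 1⊕0⊕0⊕0⊕1⊕1⊕1⊕1⊕1⊕0⊕0⊕1⊕1⊕1⊕1 = 0
p8 (pos 8,9,10,11,12,13,14,15,24,25,26,27,28,29,30,31): XOR of data positions = 0⊕1⊕1⊕0⊕1⊕1⊕1⊕0⊕1⊕0⊕0⊕1⊕1⊕1⊕1 = 0
p16 (pos 16,17,18,19,20,21,22,23,24,25,26,27,28,29,30,31): XOR of data positions = 0⊕1⊕0⊕1⊕1⊕0⊕0⊕0⊕1⊕0⊕0⊕1⊕1⊕1⊕1 = 0
Codeword: 0100100001101110010110001001111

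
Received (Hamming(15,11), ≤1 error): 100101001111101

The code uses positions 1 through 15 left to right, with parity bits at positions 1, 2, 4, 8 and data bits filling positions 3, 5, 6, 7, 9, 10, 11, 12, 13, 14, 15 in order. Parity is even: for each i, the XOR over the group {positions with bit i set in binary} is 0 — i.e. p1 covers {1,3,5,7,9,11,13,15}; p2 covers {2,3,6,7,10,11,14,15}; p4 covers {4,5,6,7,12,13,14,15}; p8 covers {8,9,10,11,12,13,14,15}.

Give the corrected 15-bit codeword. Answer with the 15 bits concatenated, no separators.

s1 (pos 1,3,5,7,9,11,13,15): 1⊕0⊕0⊕0⊕1⊕1⊕1⊕1 = 1
s2 (pos 2,3,6,7,10,11,14,15): 0⊕0⊕1⊕0⊕1⊕1⊕0⊕1 = 0
s4 (pos 4,5,6,7,12,13,14,15): 1⊕0⊕1⊕0⊕1⊕1⊕0⊕1 = 1
s8 (pos 8,9,10,11,12,13,14,15): 0⊕1⊕1⊕1⊕1⊕1⊕0⊕1 = 0
Syndrome s8…s1 = 0101 → error at position 5.
Flip position 5: 100101001111101 → 100111001111101

100111001111101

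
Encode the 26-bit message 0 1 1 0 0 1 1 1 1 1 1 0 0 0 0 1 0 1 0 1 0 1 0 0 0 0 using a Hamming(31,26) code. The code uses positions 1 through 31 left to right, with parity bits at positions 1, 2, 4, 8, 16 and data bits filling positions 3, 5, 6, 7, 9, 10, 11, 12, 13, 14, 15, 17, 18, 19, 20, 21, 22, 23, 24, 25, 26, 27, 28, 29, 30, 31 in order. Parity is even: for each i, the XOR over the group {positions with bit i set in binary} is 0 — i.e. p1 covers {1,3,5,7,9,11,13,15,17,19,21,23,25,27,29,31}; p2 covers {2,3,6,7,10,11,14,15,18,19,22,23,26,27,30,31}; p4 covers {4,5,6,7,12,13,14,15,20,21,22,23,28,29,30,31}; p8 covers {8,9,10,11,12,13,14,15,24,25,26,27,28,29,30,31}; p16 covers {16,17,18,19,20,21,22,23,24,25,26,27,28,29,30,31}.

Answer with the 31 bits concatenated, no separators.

0100110001111110000010101010000

Place data at non-parity positions: p1 p2 0 p4 1 1 0 p8 0 1 1 1 1 1 1 p16 0 0 0 0 1 0 1 0 1 0 1 0 0 0 0
p1 (pos 1,3,5,7,9,11,13,15,17,19,21,23,25,27,29,31): XOR of data positions = 0⊕1⊕0⊕0⊕1⊕1⊕1⊕0⊕0⊕1⊕1⊕1⊕1⊕0⊕0 = 0
p2 (pos 2,3,6,7,10,11,14,15,18,19,22,23,26,27,30,31): XOR of data positions = 0⊕1⊕0⊕1⊕1⊕1⊕1⊕0⊕0⊕0⊕1⊕0⊕1⊕0⊕0 = 1
p4 (pos 4,5,6,7,12,13,14,15,20,21,22,23,28,29,30,31): XOR of data positions = 1⊕1⊕0⊕1⊕1⊕1⊕1⊕0⊕1⊕0⊕1⊕0⊕0⊕0⊕0 = 0
p8 (pos 8,9,10,11,12,13,14,15,24,25,26,27,28,29,30,31): XOR of data positions = 0⊕1⊕1⊕1⊕1⊕1⊕1⊕0⊕1⊕0⊕1⊕0⊕0⊕0⊕0 = 0
p16 (pos 16,17,18,19,20,21,22,23,24,25,26,27,28,29,30,31): XOR of data positions = 0⊕0⊕0⊕0⊕1⊕0⊕1⊕0⊕1⊕0⊕1⊕0⊕0⊕0⊕0 = 0
Codeword: 0100110001111110000010101010000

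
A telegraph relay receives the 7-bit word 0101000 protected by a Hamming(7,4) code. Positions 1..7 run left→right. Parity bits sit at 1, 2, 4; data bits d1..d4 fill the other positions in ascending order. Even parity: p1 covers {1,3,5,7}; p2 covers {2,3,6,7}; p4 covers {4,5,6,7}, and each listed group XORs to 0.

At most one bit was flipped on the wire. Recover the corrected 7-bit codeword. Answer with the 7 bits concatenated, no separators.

s1 (pos 1,3,5,7): 0⊕0⊕0⊕0 = 0
s2 (pos 2,3,6,7): 1⊕0⊕0⊕0 = 1
s4 (pos 4,5,6,7): 1⊕0⊕0⊕0 = 1
Syndrome s4…s1 = 110 → error at position 6.
Flip position 6: 0101000 → 0101010

0101010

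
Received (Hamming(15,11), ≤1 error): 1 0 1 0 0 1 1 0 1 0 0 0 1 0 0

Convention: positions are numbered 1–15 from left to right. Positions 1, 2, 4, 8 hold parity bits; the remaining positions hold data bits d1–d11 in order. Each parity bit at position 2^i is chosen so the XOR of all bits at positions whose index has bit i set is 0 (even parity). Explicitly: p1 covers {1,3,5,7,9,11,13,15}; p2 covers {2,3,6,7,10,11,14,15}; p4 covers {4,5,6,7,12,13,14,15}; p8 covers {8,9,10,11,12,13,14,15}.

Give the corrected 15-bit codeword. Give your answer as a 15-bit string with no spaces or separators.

101001001000100

s1 (pos 1,3,5,7,9,11,13,15): 1⊕1⊕0⊕1⊕1⊕0⊕1⊕0 = 1
s2 (pos 2,3,6,7,10,11,14,15): 0⊕1⊕1⊕1⊕0⊕0⊕0⊕0 = 1
s4 (pos 4,5,6,7,12,13,14,15): 0⊕0⊕1⊕1⊕0⊕1⊕0⊕0 = 1
s8 (pos 8,9,10,11,12,13,14,15): 0⊕1⊕0⊕0⊕0⊕1⊕0⊕0 = 0
Syndrome s8…s1 = 0111 → error at position 7.
Flip position 7: 101001101000100 → 101001001000100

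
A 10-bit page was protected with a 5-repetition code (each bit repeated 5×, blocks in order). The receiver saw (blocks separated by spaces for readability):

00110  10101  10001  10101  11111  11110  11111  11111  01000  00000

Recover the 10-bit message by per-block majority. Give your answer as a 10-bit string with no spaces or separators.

Block 1 (00110): 2 ones → 0
Block 2 (10101): 3 ones → 1
Block 3 (10001): 2 ones → 0
Block 4 (10101): 3 ones → 1
Block 5 (11111): 5 ones → 1
Block 6 (11110): 4 ones → 1
Block 7 (11111): 5 ones → 1
Block 8 (11111): 5 ones → 1
Block 9 (01000): 1 one → 0
Block 10 (00000): 0 ones → 0

0101111100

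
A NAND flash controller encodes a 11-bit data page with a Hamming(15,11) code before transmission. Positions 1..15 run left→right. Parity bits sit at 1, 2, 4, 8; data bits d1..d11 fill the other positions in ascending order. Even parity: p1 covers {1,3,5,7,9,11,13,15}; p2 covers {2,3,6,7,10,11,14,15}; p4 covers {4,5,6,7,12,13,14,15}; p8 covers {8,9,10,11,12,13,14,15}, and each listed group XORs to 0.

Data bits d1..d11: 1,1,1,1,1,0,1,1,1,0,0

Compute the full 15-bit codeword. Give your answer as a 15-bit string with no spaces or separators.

001111101011100

Place data at non-parity positions: p1 p2 1 p4 1 1 1 p8 1 0 1 1 1 0 0
p1 (pos 1,3,5,7,9,11,13,15): XOR of data positions = 1⊕1⊕1⊕1⊕1⊕1⊕0 = 0
p2 (pos 2,3,6,7,10,11,14,15): XOR of data positions = 1⊕1⊕1⊕0⊕1⊕0⊕0 = 0
p4 (pos 4,5,6,7,12,13,14,15): XOR of data positions = 1⊕1⊕1⊕1⊕1⊕0⊕0 = 1
p8 (pos 8,9,10,11,12,13,14,15): XOR of data positions = 1⊕0⊕1⊕1⊕1⊕0⊕0 = 0
Codeword: 001111101011100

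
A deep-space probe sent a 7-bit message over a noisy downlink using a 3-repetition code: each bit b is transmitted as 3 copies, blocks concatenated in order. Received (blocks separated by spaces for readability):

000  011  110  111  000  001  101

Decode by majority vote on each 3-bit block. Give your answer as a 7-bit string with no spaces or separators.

Block 1 (000): 0 ones → 0
Block 2 (011): 2 ones → 1
Block 3 (110): 2 ones → 1
Block 4 (111): 3 ones → 1
Block 5 (000): 0 ones → 0
Block 6 (001): 1 one → 0
Block 7 (101): 2 ones → 1

0111001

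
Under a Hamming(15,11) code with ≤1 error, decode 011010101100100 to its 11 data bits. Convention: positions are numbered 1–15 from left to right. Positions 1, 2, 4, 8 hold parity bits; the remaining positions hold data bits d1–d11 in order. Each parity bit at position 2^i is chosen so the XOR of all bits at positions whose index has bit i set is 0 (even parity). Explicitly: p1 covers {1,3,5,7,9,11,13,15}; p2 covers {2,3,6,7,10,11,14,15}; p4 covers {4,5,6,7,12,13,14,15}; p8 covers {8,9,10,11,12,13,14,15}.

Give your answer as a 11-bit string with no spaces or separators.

s1 (pos 1,3,5,7,9,11,13,15): 0⊕1⊕1⊕1⊕1⊕0⊕1⊕0 = 1
s2 (pos 2,3,6,7,10,11,14,15): 1⊕1⊕0⊕1⊕1⊕0⊕0⊕0 = 0
s4 (pos 4,5,6,7,12,13,14,15): 0⊕1⊕0⊕1⊕0⊕1⊕0⊕0 = 1
s8 (pos 8,9,10,11,12,13,14,15): 0⊕1⊕1⊕0⊕0⊕1⊕0⊕0 = 1
Syndrome s8…s1 = 1101 → error at position 13.
Flip position 13: 011010101100100 → 011010101100000
Read data bits from positions 3,5,6,7,9,10,11,12,13,14,15: 11011100000

11011100000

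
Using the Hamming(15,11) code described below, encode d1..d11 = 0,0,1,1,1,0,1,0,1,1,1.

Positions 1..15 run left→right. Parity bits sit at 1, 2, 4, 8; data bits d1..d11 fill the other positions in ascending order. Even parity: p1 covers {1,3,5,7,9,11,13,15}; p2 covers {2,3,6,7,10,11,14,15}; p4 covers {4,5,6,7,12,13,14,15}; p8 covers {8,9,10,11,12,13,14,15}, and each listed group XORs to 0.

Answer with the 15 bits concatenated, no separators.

110101111010111

Place data at non-parity positions: p1 p2 0 p4 0 1 1 p8 1 0 1 0 1 1 1
p1 (pos 1,3,5,7,9,11,13,15): XOR of data positions = 0⊕0⊕1⊕1⊕1⊕1⊕1 = 1
p2 (pos 2,3,6,7,10,11,14,15): XOR of data positions = 0⊕1⊕1⊕0⊕1⊕1⊕1 = 1
p4 (pos 4,5,6,7,12,13,14,15): XOR of data positions = 0⊕1⊕1⊕0⊕1⊕1⊕1 = 1
p8 (pos 8,9,10,11,12,13,14,15): XOR of data positions = 1⊕0⊕1⊕0⊕1⊕1⊕1 = 1
Codeword: 110101111010111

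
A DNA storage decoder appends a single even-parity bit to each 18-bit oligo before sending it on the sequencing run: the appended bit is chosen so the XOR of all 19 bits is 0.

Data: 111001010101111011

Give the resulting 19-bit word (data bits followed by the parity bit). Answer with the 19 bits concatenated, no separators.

1110010101011110110

XOR of the 18 data bits: 1⊕1⊕1⊕0⊕0⊕1⊕0⊕1⊕0⊕1⊕0⊕1⊕1⊕1⊕1⊕0⊕1⊕1 = 0
Parity bit = 0 (so all 19 bits XOR to 0).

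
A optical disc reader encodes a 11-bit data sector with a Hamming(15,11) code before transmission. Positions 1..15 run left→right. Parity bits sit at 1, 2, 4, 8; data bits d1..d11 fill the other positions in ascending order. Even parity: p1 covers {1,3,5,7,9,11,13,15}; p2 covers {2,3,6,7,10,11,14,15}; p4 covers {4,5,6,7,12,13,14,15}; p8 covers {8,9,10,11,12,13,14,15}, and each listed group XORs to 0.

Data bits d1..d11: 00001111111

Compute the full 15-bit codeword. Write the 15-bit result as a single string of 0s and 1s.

000000011111111

Place data at non-parity positions: p1 p2 0 p4 0 0 0 p8 1 1 1 1 1 1 1
p1 (pos 1,3,5,7,9,11,13,15): XOR of data positions = 0⊕0⊕0⊕1⊕1⊕1⊕1 = 0
p2 (pos 2,3,6,7,10,11,14,15): XOR of data positions = 0⊕0⊕0⊕1⊕1⊕1⊕1 = 0
p4 (pos 4,5,6,7,12,13,14,15): XOR of data positions = 0⊕0⊕0⊕1⊕1⊕1⊕1 = 0
p8 (pos 8,9,10,11,12,13,14,15): XOR of data positions = 1⊕1⊕1⊕1⊕1⊕1⊕1 = 1
Codeword: 000000011111111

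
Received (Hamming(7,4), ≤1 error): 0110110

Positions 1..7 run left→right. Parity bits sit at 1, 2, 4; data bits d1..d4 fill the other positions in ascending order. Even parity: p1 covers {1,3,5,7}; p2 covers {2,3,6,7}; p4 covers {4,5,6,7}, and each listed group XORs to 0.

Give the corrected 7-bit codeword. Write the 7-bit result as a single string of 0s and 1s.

0010110

s1 (pos 1,3,5,7): 0⊕1⊕1⊕0 = 0
s2 (pos 2,3,6,7): 1⊕1⊕1⊕0 = 1
s4 (pos 4,5,6,7): 0⊕1⊕1⊕0 = 0
Syndrome s4…s1 = 010 → error at position 2.
Flip position 2: 0110110 → 0010110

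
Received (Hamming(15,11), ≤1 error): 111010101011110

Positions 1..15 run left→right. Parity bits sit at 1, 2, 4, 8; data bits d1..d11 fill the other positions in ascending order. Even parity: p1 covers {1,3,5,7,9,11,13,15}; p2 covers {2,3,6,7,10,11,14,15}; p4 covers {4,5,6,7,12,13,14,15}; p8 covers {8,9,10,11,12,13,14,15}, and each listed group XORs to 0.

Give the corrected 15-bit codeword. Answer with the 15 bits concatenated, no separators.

111010101011111

s1 (pos 1,3,5,7,9,11,13,15): 1⊕1⊕1⊕1⊕1⊕1⊕1⊕0 = 1
s2 (pos 2,3,6,7,10,11,14,15): 1⊕1⊕0⊕1⊕0⊕1⊕1⊕0 = 1
s4 (pos 4,5,6,7,12,13,14,15): 0⊕1⊕0⊕1⊕1⊕1⊕1⊕0 = 1
s8 (pos 8,9,10,11,12,13,14,15): 0⊕1⊕0⊕1⊕1⊕1⊕1⊕0 = 1
Syndrome s8…s1 = 1111 → error at position 15.
Flip position 15: 111010101011110 → 111010101011111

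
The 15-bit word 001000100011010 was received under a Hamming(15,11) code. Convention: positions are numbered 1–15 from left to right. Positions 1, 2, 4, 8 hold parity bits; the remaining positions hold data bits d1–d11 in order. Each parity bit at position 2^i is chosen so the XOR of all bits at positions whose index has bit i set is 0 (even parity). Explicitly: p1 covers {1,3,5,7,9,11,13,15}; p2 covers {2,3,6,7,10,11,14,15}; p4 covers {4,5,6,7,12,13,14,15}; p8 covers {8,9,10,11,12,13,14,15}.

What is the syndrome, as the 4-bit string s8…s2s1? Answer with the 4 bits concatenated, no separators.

s1 (pos 1,3,5,7,9,11,13,15): 0⊕1⊕0⊕1⊕0⊕1⊕0⊕0 = 1
s2 (pos 2,3,6,7,10,11,14,15): 0⊕1⊕0⊕1⊕0⊕1⊕1⊕0 = 0
s4 (pos 4,5,6,7,12,13,14,15): 0⊕0⊕0⊕1⊕1⊕0⊕1⊕0 = 1
s8 (pos 8,9,10,11,12,13,14,15): 0⊕0⊕0⊕1⊕1⊕0⊕1⊕0 = 1
Syndrome s8…s1 = 1101 → error at position 13.

1101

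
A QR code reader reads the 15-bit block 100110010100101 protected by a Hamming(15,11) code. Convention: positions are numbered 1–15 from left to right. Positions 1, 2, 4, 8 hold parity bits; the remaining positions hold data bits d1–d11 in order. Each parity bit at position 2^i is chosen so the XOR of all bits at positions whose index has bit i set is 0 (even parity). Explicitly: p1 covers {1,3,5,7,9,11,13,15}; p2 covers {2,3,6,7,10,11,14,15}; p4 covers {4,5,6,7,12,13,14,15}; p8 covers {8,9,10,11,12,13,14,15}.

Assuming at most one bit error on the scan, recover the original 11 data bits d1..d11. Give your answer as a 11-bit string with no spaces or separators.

01000100101

s1 (pos 1,3,5,7,9,11,13,15): 1⊕0⊕1⊕0⊕0⊕0⊕1⊕1 = 0
s2 (pos 2,3,6,7,10,11,14,15): 0⊕0⊕0⊕0⊕1⊕0⊕0⊕1 = 0
s4 (pos 4,5,6,7,12,13,14,15): 1⊕1⊕0⊕0⊕0⊕1⊕0⊕1 = 0
s8 (pos 8,9,10,11,12,13,14,15): 1⊕0⊕1⊕0⊕0⊕1⊕0⊕1 = 0
Syndrome s8…s1 = 0000 → no error.
Read data bits from positions 3,5,6,7,9,10,11,12,13,14,15: 01000100101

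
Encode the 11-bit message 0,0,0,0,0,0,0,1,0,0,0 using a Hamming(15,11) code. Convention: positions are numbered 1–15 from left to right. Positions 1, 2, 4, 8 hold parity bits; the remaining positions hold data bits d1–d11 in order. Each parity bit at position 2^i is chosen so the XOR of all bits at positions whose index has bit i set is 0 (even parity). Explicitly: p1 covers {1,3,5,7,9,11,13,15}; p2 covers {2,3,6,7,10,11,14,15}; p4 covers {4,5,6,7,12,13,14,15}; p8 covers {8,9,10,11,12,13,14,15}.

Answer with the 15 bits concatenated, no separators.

Place data at non-parity positions: p1 p2 0 p4 0 0 0 p8 0 0 0 1 0 0 0
p1 (pos 1,3,5,7,9,11,13,15): XOR of data positions = 0⊕0⊕0⊕0⊕0⊕0⊕0 = 0
p2 (pos 2,3,6,7,10,11,14,15): XOR of data positions = 0⊕0⊕0⊕0⊕0⊕0⊕0 = 0
p4 (pos 4,5,6,7,12,13,14,15): XOR of data positions = 0⊕0⊕0⊕1⊕0⊕0⊕0 = 1
p8 (pos 8,9,10,11,12,13,14,15): XOR of data positions = 0⊕0⊕0⊕1⊕0⊕0⊕0 = 1
Codeword: 000100010001000

000100010001000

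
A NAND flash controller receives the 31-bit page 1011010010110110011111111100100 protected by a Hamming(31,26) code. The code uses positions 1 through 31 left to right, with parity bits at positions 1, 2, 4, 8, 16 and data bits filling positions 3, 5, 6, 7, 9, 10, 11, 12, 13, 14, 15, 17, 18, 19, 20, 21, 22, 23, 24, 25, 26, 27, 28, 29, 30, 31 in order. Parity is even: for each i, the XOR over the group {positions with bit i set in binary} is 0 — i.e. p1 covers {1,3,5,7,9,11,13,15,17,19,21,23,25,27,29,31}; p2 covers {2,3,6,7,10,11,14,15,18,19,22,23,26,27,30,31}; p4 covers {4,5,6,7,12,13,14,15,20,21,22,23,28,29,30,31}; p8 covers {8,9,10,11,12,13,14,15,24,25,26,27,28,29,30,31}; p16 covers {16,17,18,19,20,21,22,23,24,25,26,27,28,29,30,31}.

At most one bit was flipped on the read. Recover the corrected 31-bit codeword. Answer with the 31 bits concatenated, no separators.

1011010110110110011111111100100

s1 (pos 1,3,5,7,9,11,13,15,17,19,21,23,25,27,29,31): 1⊕1⊕0⊕0⊕1⊕1⊕0⊕1⊕0⊕1⊕1⊕1⊕1⊕0⊕1⊕0 = 0
s2 (pos 2,3,6,7,10,11,14,15,18,19,22,23,26,27,30,31): 0⊕1⊕1⊕0⊕0⊕1⊕1⊕1⊕1⊕1⊕1⊕1⊕1⊕0⊕0⊕0 = 0
s4 (pos 4,5,6,7,12,13,14,15,20,21,22,23,28,29,30,31): 1⊕0⊕1⊕0⊕1⊕0⊕1⊕1⊕1⊕1⊕1⊕1⊕0⊕1⊕0⊕0 = 0
s8 (pos 8,9,10,11,12,13,14,15,24,25,26,27,28,29,30,31): 0⊕1⊕0⊕1⊕1⊕0⊕1⊕1⊕1⊕1⊕1⊕0⊕0⊕1⊕0⊕0 = 1
s16 (pos 16,17,18,19,20,21,22,23,24,25,26,27,28,29,30,31): 0⊕0⊕1⊕1⊕1⊕1⊕1⊕1⊕1⊕1⊕1⊕0⊕0⊕1⊕0⊕0 = 0
Syndrome s16…s1 = 01000 → error at position 8.
Flip position 8: 1011010010110110011111111100100 → 1011010110110110011111111100100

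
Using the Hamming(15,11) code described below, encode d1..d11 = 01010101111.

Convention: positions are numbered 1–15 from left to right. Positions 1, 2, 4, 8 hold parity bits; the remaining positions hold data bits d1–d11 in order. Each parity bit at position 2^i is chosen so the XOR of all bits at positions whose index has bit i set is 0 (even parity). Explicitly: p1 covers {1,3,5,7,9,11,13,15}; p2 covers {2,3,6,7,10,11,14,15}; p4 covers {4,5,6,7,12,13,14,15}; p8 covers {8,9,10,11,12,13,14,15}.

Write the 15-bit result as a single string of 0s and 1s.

Place data at non-parity positions: p1 p2 0 p4 1 0 1 p8 0 1 0 1 1 1 1
p1 (pos 1,3,5,7,9,11,13,15): XOR of data positions = 0⊕1⊕1⊕0⊕0⊕1⊕1 = 0
p2 (pos 2,3,6,7,10,11,14,15): XOR of data positions = 0⊕0⊕1⊕1⊕0⊕1⊕1 = 0
p4 (pos 4,5,6,7,12,13,14,15): XOR of data positions = 1⊕0⊕1⊕1⊕1⊕1⊕1 = 0
p8 (pos 8,9,10,11,12,13,14,15): XOR of data positions = 0⊕1⊕0⊕1⊕1⊕1⊕1 = 1
Codeword: 000010110101111

000010110101111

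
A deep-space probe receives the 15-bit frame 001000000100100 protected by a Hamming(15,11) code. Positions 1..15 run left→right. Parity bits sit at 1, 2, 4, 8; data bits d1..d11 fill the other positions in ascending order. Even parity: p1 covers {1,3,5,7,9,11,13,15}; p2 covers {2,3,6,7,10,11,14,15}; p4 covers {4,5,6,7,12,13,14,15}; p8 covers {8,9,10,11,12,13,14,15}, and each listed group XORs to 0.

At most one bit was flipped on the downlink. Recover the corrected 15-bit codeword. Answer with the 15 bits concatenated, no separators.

s1 (pos 1,3,5,7,9,11,13,15): 0⊕1⊕0⊕0⊕0⊕0⊕1⊕0 = 0
s2 (pos 2,3,6,7,10,11,14,15): 0⊕1⊕0⊕0⊕1⊕0⊕0⊕0 = 0
s4 (pos 4,5,6,7,12,13,14,15): 0⊕0⊕0⊕0⊕0⊕1⊕0⊕0 = 1
s8 (pos 8,9,10,11,12,13,14,15): 0⊕0⊕1⊕0⊕0⊕1⊕0⊕0 = 0
Syndrome s8…s1 = 0100 → error at position 4.
Flip position 4: 001000000100100 → 001100000100100

001100000100100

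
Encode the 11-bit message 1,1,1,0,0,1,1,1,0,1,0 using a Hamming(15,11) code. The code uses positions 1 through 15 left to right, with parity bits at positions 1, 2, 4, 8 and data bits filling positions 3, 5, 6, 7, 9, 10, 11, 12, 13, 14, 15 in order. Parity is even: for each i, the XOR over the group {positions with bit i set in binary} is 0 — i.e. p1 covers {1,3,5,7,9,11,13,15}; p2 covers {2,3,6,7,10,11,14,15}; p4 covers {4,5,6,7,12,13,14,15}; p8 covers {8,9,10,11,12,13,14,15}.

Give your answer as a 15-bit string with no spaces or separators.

Place data at non-parity positions: p1 p2 1 p4 1 1 0 p8 0 1 1 1 0 1 0
p1 (pos 1,3,5,7,9,11,13,15): XOR of data positions = 1⊕1⊕0⊕0⊕1⊕0⊕0 = 1
p2 (pos 2,3,6,7,10,11,14,15): XOR of data positions = 1⊕1⊕0⊕1⊕1⊕1⊕0 = 1
p4 (pos 4,5,6,7,12,13,14,15): XOR of data positions = 1⊕1⊕0⊕1⊕0⊕1⊕0 = 0
p8 (pos 8,9,10,11,12,13,14,15): XOR of data positions = 0⊕1⊕1⊕1⊕0⊕1⊕0 = 0
Codeword: 111011000111010

111011000111010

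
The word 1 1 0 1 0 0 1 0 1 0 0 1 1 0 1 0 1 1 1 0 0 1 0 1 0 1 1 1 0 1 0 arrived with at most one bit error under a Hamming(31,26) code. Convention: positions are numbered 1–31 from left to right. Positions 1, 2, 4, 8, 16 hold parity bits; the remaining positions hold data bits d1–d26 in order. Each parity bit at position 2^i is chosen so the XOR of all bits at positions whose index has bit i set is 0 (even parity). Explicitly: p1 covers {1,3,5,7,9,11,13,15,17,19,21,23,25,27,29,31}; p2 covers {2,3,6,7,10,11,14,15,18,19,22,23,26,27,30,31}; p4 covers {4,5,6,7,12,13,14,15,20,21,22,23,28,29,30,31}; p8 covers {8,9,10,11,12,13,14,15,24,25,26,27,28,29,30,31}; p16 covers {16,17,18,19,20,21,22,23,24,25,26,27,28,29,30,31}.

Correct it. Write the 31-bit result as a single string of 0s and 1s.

1101001010011010111001010011010

s1 (pos 1,3,5,7,9,11,13,15,17,19,21,23,25,27,29,31): 1⊕0⊕0⊕1⊕1⊕0⊕1⊕1⊕1⊕1⊕0⊕0⊕0⊕1⊕0⊕0 = 0
s2 (pos 2,3,6,7,10,11,14,15,18,19,22,23,26,27,30,31): 1⊕0⊕0⊕1⊕0⊕0⊕0⊕1⊕1⊕1⊕1⊕0⊕1⊕1⊕1⊕0 = 1
s4 (pos 4,5,6,7,12,13,14,15,20,21,22,23,28,29,30,31): 1⊕0⊕0⊕1⊕1⊕1⊕0⊕1⊕0⊕0⊕1⊕0⊕1⊕0⊕1⊕0 = 0
s8 (pos 8,9,10,11,12,13,14,15,24,25,26,27,28,29,30,31): 0⊕1⊕0⊕0⊕1⊕1⊕0⊕1⊕1⊕0⊕1⊕1⊕1⊕0⊕1⊕0 = 1
s16 (pos 16,17,18,19,20,21,22,23,24,25,26,27,28,29,30,31): 0⊕1⊕1⊕1⊕0⊕0⊕1⊕0⊕1⊕0⊕1⊕1⊕1⊕0⊕1⊕0 = 1
Syndrome s16…s1 = 11010 → error at position 26.
Flip position 26: 1101001010011010111001010111010 → 1101001010011010111001010011010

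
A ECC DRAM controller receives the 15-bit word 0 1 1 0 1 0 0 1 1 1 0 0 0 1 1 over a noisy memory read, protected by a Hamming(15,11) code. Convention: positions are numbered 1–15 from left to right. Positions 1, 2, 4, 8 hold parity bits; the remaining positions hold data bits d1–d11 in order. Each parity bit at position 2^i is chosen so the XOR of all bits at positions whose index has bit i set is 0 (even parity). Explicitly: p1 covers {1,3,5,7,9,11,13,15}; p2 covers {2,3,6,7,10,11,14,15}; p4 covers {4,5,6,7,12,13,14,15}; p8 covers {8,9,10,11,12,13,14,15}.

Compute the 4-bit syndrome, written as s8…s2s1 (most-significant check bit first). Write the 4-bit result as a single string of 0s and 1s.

1110

s1 (pos 1,3,5,7,9,11,13,15): 0⊕1⊕1⊕0⊕1⊕0⊕0⊕1 = 0
s2 (pos 2,3,6,7,10,11,14,15): 1⊕1⊕0⊕0⊕1⊕0⊕1⊕1 = 1
s4 (pos 4,5,6,7,12,13,14,15): 0⊕1⊕0⊕0⊕0⊕0⊕1⊕1 = 1
s8 (pos 8,9,10,11,12,13,14,15): 1⊕1⊕1⊕0⊕0⊕0⊕1⊕1 = 1
Syndrome s8…s1 = 1110 → error at position 14.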